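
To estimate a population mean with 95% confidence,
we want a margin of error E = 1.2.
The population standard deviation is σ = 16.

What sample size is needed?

Answer: n = 683

Derivation:
z_0.025 = 1.960
n = (z×σ/E)² = (1.960×16/1.2)²
n = 682.9511
Round up: n = 683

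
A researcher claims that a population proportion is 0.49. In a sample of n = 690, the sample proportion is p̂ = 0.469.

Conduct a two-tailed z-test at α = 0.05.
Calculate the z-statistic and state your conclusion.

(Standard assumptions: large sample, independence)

Answer: z = -1.1035, fail to reject H₀

Derivation:
H₀: p = 0.49, H₁: p ≠ 0.49
Standard error: SE = √(p₀(1-p₀)/n) = √(0.49×0.51/690) = 0.019031
z-statistic: z = (p̂ - p₀)/SE = (0.469 - 0.49)/0.019031 = -1.1035
Critical value: z_0.025 = ±1.960
p-value = 0.2698
Decision: fail to reject H₀ at α = 0.05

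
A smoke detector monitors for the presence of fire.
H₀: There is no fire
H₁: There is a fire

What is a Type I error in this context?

Type I error (α): Rejecting H₀ when H₀ is true
Type II error (β): Failing to reject H₀ when H₁ is true

Answer: The alarm sounds when there is no fire (false alarm)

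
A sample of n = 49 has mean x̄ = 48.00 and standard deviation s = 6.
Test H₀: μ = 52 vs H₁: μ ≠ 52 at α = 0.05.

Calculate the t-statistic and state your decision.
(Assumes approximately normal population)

Answer: t = -4.6669, reject H₀

Derivation:
df = n - 1 = 48
SE = s/√n = 6/√49 = 0.8571
t = (x̄ - μ₀)/SE = (48.00 - 52)/0.8571 = -4.6669
Critical value: t_{0.025,48} = ±2.011
p-value < 0.0001
Decision: reject H₀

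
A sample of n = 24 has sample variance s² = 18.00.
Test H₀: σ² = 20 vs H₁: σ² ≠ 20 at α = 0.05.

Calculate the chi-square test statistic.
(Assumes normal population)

df = n - 1 = 23
χ² = (n-1)s²/σ₀² = 23×18.00/20 = 20.7000
Critical values: χ²_{0.975,23} = 11.689, χ²_{0.025,23} = 38.076
Rejection region: χ² < 11.689 or χ² > 38.076
Decision: fail to reject H₀

Answer: χ² = 20.7000, fail to reject H₀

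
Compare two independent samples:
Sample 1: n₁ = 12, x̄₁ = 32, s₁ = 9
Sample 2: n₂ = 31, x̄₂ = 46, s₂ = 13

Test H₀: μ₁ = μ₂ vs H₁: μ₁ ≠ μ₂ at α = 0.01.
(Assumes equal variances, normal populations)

Pooled variance: s²_p = [11×9² + 30×13²]/(41) = 145.3902
s_p = 12.0578
SE = s_p×√(1/n₁ + 1/n₂) = 12.0578×√(1/12 + 1/31) = 4.0995
t = (x̄₁ - x̄₂)/SE = (32 - 46)/4.0995 = -3.4151
df = 41, t-critical = ±2.701
Decision: reject H₀

Answer: t = -3.4151, reject H₀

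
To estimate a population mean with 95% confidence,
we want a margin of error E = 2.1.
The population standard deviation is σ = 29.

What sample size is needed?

z_0.025 = 1.960
n = (z×σ/E)² = (1.960×29/2.1)²
n = 732.6044
Round up: n = 733

Answer: n = 733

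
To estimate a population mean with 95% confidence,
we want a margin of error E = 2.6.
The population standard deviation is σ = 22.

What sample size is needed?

Answer: n = 276

Derivation:
z_0.025 = 1.960
n = (z×σ/E)² = (1.960×22/2.6)²
n = 275.0495
Round up: n = 276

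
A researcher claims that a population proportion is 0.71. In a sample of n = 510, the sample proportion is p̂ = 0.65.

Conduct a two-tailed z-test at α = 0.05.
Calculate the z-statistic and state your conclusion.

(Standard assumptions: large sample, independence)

Answer: z = -2.9861, reject H₀

Derivation:
H₀: p = 0.71, H₁: p ≠ 0.71
Standard error: SE = √(p₀(1-p₀)/n) = √(0.71×0.29/510) = 0.020093
z-statistic: z = (p̂ - p₀)/SE = (0.65 - 0.71)/0.020093 = -2.9861
Critical value: z_0.025 = ±1.960
p-value = 0.0028
Decision: reject H₀ at α = 0.05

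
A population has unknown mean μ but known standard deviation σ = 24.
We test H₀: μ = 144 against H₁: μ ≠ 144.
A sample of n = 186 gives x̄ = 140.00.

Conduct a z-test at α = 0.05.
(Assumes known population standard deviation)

Answer: z = -2.2730, reject H₀

Derivation:
Standard error: SE = σ/√n = 24/√186 = 1.7598
z-statistic: z = (x̄ - μ₀)/SE = (140.00 - 144)/1.7598 = -2.2730
Critical value: ±1.960
p-value = 0.0230
Decision: reject H₀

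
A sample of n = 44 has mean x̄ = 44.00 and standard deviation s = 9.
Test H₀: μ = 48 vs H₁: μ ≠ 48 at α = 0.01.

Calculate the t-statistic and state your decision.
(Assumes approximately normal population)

Answer: t = -2.9481, reject H₀

Derivation:
df = n - 1 = 43
SE = s/√n = 9/√44 = 1.3568
t = (x̄ - μ₀)/SE = (44.00 - 48)/1.3568 = -2.9481
Critical value: t_{0.005,43} = ±2.695
p-value ≈ 0.0052
Decision: reject H₀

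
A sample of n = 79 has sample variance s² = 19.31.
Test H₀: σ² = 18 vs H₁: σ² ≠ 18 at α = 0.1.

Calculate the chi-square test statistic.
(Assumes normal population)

df = n - 1 = 78
χ² = (n-1)s²/σ₀² = 78×19.31/18 = 83.6767
Critical values: χ²_{0.95,78} = 58.654, χ²_{0.05,78} = 99.617
Rejection region: χ² < 58.654 or χ² > 99.617
Decision: fail to reject H₀

Answer: χ² = 83.6767, fail to reject H₀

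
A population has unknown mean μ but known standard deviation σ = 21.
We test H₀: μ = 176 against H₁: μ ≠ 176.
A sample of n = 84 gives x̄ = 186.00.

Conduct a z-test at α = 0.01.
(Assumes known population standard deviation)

Answer: z = 4.3643, reject H₀

Derivation:
Standard error: SE = σ/√n = 21/√84 = 2.2913
z-statistic: z = (x̄ - μ₀)/SE = (186.00 - 176)/2.2913 = 4.3643
Critical value: ±2.576
p-value < 0.0001
Decision: reject H₀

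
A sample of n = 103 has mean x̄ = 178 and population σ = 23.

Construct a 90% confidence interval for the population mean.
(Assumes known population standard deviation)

Answer: (174.2719, 181.7281)

Derivation:
Confidence level: 90%, α = 0.1
z_0.05 = 1.645
SE = σ/√n = 23/√103 = 2.2663
Margin of error = 1.645 × 2.2663 = 3.7281
CI: x̄ ± margin = 178 ± 3.7281
CI: (174.2719, 181.7281)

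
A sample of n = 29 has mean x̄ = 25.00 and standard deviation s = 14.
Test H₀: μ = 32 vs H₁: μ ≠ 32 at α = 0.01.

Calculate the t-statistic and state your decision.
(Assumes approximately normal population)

Answer: t = -2.6926, fail to reject H₀

Derivation:
df = n - 1 = 28
SE = s/√n = 14/√29 = 2.5997
t = (x̄ - μ₀)/SE = (25.00 - 32)/2.5997 = -2.6926
Critical value: t_{0.005,28} = ±2.763
p-value ≈ 0.0118
Decision: fail to reject H₀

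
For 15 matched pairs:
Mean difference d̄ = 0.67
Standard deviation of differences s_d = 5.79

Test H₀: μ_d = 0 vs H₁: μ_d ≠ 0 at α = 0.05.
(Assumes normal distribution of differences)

df = n - 1 = 14
SE = s_d/√n = 5.79/√15 = 1.4950
t = d̄/SE = 0.67/1.4950 = 0.4482
Critical value: t_{0.025,14} = ±2.145
p-value ≈ 0.6609
Decision: fail to reject H₀

Answer: t = 0.4482, fail to reject H₀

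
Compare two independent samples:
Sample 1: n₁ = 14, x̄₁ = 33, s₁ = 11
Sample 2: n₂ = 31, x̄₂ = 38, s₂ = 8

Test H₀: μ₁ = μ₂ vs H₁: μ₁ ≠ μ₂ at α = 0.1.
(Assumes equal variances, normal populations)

Answer: t = -1.7228, reject H₀

Derivation:
Pooled variance: s²_p = [13×11² + 30×8²]/(43) = 81.2326
s_p = 9.0129
SE = s_p×√(1/n₁ + 1/n₂) = 9.0129×√(1/14 + 1/31) = 2.9022
t = (x̄₁ - x̄₂)/SE = (33 - 38)/2.9022 = -1.7228
df = 43, t-critical = ±1.681
Decision: reject H₀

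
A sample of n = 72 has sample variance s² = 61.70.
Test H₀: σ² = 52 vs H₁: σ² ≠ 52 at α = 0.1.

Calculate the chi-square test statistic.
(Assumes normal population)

df = n - 1 = 71
χ² = (n-1)s²/σ₀² = 71×61.70/52 = 84.2442
Critical values: χ²_{0.95,71} = 52.600, χ²_{0.05,71} = 91.670
Rejection region: χ² < 52.600 or χ² > 91.670
Decision: fail to reject H₀

Answer: χ² = 84.2442, fail to reject H₀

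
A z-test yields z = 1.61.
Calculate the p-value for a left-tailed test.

Answer: p-value ≈ 0.9463

Derivation:
For z = 1.61:
p = P(Z < 1.61) = Φ(1.61) = 0.9463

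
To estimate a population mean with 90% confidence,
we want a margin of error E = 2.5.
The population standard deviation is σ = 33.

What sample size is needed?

Answer: n = 472

Derivation:
z_0.05 = 1.645
n = (z×σ/E)² = (1.645×33/2.5)²
n = 471.4978
Round up: n = 472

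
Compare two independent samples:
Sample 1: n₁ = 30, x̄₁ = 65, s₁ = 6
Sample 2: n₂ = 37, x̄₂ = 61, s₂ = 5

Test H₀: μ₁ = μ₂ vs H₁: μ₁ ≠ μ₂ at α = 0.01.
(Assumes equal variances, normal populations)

Answer: t = 2.9771, reject H₀

Derivation:
Pooled variance: s²_p = [29×6² + 36×5²]/(65) = 29.9077
s_p = 5.4688
SE = s_p×√(1/n₁ + 1/n₂) = 5.4688×√(1/30 + 1/37) = 1.3436
t = (x̄₁ - x̄₂)/SE = (65 - 61)/1.3436 = 2.9771
df = 65, t-critical = ±2.654
Decision: reject H₀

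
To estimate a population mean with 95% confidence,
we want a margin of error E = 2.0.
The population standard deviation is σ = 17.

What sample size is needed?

z_0.025 = 1.960
n = (z×σ/E)² = (1.960×17/2.0)²
n = 277.5556
Round up: n = 278

Answer: n = 278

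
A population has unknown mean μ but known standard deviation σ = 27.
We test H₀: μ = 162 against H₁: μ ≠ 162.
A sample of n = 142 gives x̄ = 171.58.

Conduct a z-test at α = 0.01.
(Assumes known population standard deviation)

Answer: z = 4.2281, reject H₀

Derivation:
Standard error: SE = σ/√n = 27/√142 = 2.2658
z-statistic: z = (x̄ - μ₀)/SE = (171.58 - 162)/2.2658 = 4.2281
Critical value: ±2.576
p-value < 0.0001
Decision: reject H₀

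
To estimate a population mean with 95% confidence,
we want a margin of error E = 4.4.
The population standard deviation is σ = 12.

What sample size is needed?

z_0.025 = 1.960
n = (z×σ/E)² = (1.960×12/4.4)²
n = 28.5739
Round up: n = 29

Answer: n = 29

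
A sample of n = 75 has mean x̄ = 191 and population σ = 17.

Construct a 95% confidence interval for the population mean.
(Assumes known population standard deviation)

Confidence level: 95%, α = 0.05
z_0.025 = 1.960
SE = σ/√n = 17/√75 = 1.9630
Margin of error = 1.960 × 1.9630 = 3.8475
CI: x̄ ± margin = 191 ± 3.8475
CI: (187.1525, 194.8475)

Answer: (187.1525, 194.8475)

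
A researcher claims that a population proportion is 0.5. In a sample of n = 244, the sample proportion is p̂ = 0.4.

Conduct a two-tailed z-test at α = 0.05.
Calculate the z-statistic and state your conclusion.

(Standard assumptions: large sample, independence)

H₀: p = 0.5, H₁: p ≠ 0.5
Standard error: SE = √(p₀(1-p₀)/n) = √(0.5×0.5/244) = 0.032009
z-statistic: z = (p̂ - p₀)/SE = (0.4 - 0.5)/0.032009 = -3.1241
Critical value: z_0.025 = ±1.960
p-value = 0.0018
Decision: reject H₀ at α = 0.05

Answer: z = -3.1241, reject H₀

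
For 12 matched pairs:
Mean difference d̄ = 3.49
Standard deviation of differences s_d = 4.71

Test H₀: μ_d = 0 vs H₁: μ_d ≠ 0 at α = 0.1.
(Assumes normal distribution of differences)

df = n - 1 = 11
SE = s_d/√n = 4.71/√12 = 1.3597
t = d̄/SE = 3.49/1.3597 = 2.5667
Critical value: t_{0.05,11} = ±1.796
p-value ≈ 0.0262
Decision: reject H₀

Answer: t = 2.5667, reject H₀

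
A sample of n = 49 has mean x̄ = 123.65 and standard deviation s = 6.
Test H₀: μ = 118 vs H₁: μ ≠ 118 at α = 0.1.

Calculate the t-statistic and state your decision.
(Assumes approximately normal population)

df = n - 1 = 48
SE = s/√n = 6/√49 = 0.8571
t = (x̄ - μ₀)/SE = (123.65 - 118)/0.8571 = 6.5920
Critical value: t_{0.05,48} = ±1.677
p-value < 0.0001
Decision: reject H₀

Answer: t = 6.5920, reject H₀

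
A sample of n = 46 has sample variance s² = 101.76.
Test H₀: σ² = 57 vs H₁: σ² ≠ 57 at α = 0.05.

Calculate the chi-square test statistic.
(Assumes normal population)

Answer: χ² = 80.3368, reject H₀

Derivation:
df = n - 1 = 45
χ² = (n-1)s²/σ₀² = 45×101.76/57 = 80.3368
Critical values: χ²_{0.975,45} = 28.366, χ²_{0.025,45} = 65.410
Rejection region: χ² < 28.366 or χ² > 65.410
Decision: reject H₀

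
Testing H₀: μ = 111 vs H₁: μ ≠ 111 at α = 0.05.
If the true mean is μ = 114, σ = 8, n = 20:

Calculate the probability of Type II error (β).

SE = σ/√n = 8/√20 = 1.7889
Critical values: μ₀ ± z_0.025×SE = 111 ± 1.960×1.7889
Acceptance region: (107.4938, 114.5062)
Under H₁ (μ = 114): z_high = (114.5062 - 114)/1.7889 = 0.2830, z_low = (107.4938 - 114)/1.7889 = -3.6370
β = P(not reject | H₁) = Φ(0.2830) - Φ(-3.6370) ≈ 0.6113

Answer: β ≈ 0.6113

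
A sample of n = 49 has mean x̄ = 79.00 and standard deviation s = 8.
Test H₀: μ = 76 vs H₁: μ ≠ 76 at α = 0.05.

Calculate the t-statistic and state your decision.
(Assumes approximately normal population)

df = n - 1 = 48
SE = s/√n = 8/√49 = 1.1429
t = (x̄ - μ₀)/SE = (79.00 - 76)/1.1429 = 2.6249
Critical value: t_{0.025,48} = ±2.011
p-value ≈ 0.0116
Decision: reject H₀

Answer: t = 2.6249, reject H₀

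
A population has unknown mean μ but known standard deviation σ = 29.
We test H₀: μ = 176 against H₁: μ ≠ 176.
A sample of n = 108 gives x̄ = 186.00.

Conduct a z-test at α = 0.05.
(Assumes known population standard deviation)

Standard error: SE = σ/√n = 29/√108 = 2.7905
z-statistic: z = (x̄ - μ₀)/SE = (186.00 - 176)/2.7905 = 3.5836
Critical value: ±1.960
p-value = 0.0003
Decision: reject H₀

Answer: z = 3.5836, reject H₀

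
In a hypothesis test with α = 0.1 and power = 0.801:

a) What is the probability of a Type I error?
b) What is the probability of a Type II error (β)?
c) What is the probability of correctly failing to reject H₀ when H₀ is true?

a) Type I error probability = α = 0.1
b) Power = P(reject H₀ | H₁ true) = 1 - β = 0.801, so Type II error probability = β = 1 - Power = 0.199
c) P(fail to reject H₀ | H₀ true) = 1 - α = 0.9

Answer: a) 0.1, b) 0.199, c) 0.9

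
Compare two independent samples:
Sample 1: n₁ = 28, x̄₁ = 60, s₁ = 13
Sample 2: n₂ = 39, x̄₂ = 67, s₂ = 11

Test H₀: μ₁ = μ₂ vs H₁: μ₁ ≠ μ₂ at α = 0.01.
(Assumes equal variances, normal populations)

Pooled variance: s²_p = [27×13² + 38×11²]/(65) = 140.9385
s_p = 11.8718
SE = s_p×√(1/n₁ + 1/n₂) = 11.8718×√(1/28 + 1/39) = 2.9406
t = (x̄₁ - x̄₂)/SE = (60 - 67)/2.9406 = -2.3805
df = 65, t-critical = ±2.654
Decision: fail to reject H₀

Answer: t = -2.3805, fail to reject H₀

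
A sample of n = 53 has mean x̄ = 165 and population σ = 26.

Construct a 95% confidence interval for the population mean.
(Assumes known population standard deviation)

Confidence level: 95%, α = 0.05
z_0.025 = 1.960
SE = σ/√n = 26/√53 = 3.5714
Margin of error = 1.960 × 3.5714 = 6.9999
CI: x̄ ± margin = 165 ± 6.9999
CI: (158.0001, 171.9999)

Answer: (158.0001, 171.9999)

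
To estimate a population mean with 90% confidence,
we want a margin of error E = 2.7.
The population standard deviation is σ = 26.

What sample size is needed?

z_0.05 = 1.645
n = (z×σ/E)² = (1.645×26/2.7)²
n = 250.9291
Round up: n = 251

Answer: n = 251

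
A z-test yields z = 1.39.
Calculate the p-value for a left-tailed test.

Answer: p-value ≈ 0.9177

Derivation:
For z = 1.39:
p = P(Z < 1.39) = Φ(1.39) = 0.9177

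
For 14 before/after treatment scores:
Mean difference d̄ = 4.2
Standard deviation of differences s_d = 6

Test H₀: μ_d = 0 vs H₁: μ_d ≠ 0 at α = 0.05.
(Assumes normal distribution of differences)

Answer: t = 2.6191, reject H₀

Derivation:
df = n - 1 = 13
SE = s_d/√n = 6/√14 = 1.6036
t = d̄/SE = 4.2/1.6036 = 2.6191
Critical value: t_{0.025,13} = ±2.160
p-value ≈ 0.0212
Decision: reject H₀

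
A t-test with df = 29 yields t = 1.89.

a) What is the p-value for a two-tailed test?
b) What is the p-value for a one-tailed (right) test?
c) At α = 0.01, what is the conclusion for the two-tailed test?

Using t-distribution with df = 29:
a) Two-tailed: p = 2×P(T > 1.89) = 0.0688
b) One-tailed: p = P(T > 1.89) = 0.0344
c) 0.0688 ≥ 0.01, fail to reject H₀

Answer: a) 0.0688, b) 0.0344, c) fail to reject H₀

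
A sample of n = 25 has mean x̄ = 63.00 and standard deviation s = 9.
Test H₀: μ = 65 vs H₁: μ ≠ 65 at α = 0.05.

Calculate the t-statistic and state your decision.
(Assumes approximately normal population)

Answer: t = -1.1111, fail to reject H₀

Derivation:
df = n - 1 = 24
SE = s/√n = 9/√25 = 1.8000
t = (x̄ - μ₀)/SE = (63.00 - 65)/1.8000 = -1.1111
Critical value: t_{0.025,24} = ±2.064
p-value ≈ 0.2775
Decision: fail to reject H₀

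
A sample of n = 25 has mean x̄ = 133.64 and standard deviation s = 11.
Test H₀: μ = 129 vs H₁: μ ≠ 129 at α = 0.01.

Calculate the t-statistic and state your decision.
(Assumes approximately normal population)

Answer: t = 2.1091, fail to reject H₀

Derivation:
df = n - 1 = 24
SE = s/√n = 11/√25 = 2.2000
t = (x̄ - μ₀)/SE = (133.64 - 129)/2.2000 = 2.1091
Critical value: t_{0.005,24} = ±2.797
p-value ≈ 0.0456
Decision: fail to reject H₀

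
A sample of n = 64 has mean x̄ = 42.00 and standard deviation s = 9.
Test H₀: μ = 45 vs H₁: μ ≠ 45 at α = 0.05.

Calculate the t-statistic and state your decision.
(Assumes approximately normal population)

df = n - 1 = 63
SE = s/√n = 9/√64 = 1.1250
t = (x̄ - μ₀)/SE = (42.00 - 45)/1.1250 = -2.6667
Critical value: t_{0.025,63} = ±1.998
p-value ≈ 0.0097
Decision: reject H₀

Answer: t = -2.6667, reject H₀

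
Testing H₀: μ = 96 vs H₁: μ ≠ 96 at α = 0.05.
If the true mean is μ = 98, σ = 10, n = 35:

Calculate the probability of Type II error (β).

SE = σ/√n = 10/√35 = 1.6903
Critical values: μ₀ ± z_0.025×SE = 96 ± 1.960×1.6903
Acceptance region: (92.6870, 99.3130)
Under H₁ (μ = 98): z_high = (99.3130 - 98)/1.6903 = 0.7768, z_low = (92.6870 - 98)/1.6903 = -3.1432
β = P(not reject | H₁) = Φ(0.7768) - Φ(-3.1432) ≈ 0.7805

Answer: β ≈ 0.7805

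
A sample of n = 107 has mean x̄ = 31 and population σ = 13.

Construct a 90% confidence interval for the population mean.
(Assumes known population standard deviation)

Answer: (28.9326, 33.0674)

Derivation:
Confidence level: 90%, α = 0.1
z_0.05 = 1.645
SE = σ/√n = 13/√107 = 1.2568
Margin of error = 1.645 × 1.2568 = 2.0674
CI: x̄ ± margin = 31 ± 2.0674
CI: (28.9326, 33.0674)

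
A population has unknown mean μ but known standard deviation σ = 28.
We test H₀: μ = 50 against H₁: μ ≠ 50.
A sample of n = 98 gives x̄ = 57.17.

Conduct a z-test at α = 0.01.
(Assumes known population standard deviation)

Standard error: SE = σ/√n = 28/√98 = 2.8284
z-statistic: z = (x̄ - μ₀)/SE = (57.17 - 50)/2.8284 = 2.5350
Critical value: ±2.576
p-value = 0.0112
Decision: fail to reject H₀

Answer: z = 2.5350, fail to reject H₀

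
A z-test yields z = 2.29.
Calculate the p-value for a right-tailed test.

For z = 2.29:
p = P(Z > 2.29) = 1 - Φ(2.29) = 0.0110

Answer: p-value ≈ 0.0110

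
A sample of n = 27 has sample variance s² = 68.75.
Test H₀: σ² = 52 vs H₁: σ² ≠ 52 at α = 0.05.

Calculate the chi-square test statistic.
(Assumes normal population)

Answer: χ² = 34.3750, fail to reject H₀

Derivation:
df = n - 1 = 26
χ² = (n-1)s²/σ₀² = 26×68.75/52 = 34.3750
Critical values: χ²_{0.975,26} = 13.844, χ²_{0.025,26} = 41.923
Rejection region: χ² < 13.844 or χ² > 41.923
Decision: fail to reject H₀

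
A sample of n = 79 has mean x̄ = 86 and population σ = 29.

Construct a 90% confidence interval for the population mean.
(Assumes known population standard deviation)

Answer: (80.6327, 91.3673)

Derivation:
Confidence level: 90%, α = 0.1
z_0.05 = 1.645
SE = σ/√n = 29/√79 = 3.2628
Margin of error = 1.645 × 3.2628 = 5.3673
CI: x̄ ± margin = 86 ± 5.3673
CI: (80.6327, 91.3673)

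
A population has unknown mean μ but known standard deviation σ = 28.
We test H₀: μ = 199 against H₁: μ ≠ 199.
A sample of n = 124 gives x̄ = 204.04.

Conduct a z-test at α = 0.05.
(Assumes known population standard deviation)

Answer: z = 2.0044, reject H₀

Derivation:
Standard error: SE = σ/√n = 28/√124 = 2.5145
z-statistic: z = (x̄ - μ₀)/SE = (204.04 - 199)/2.5145 = 2.0044
Critical value: ±1.960
p-value = 0.0450
Decision: reject H₀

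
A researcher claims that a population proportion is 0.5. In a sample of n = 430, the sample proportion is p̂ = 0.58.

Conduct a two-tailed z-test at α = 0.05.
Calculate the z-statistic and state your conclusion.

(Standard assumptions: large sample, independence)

Answer: z = 3.3179, reject H₀

Derivation:
H₀: p = 0.5, H₁: p ≠ 0.5
Standard error: SE = √(p₀(1-p₀)/n) = √(0.5×0.5/430) = 0.024112
z-statistic: z = (p̂ - p₀)/SE = (0.58 - 0.5)/0.024112 = 3.3179
Critical value: z_0.025 = ±1.960
p-value = 0.0009
Decision: reject H₀ at α = 0.05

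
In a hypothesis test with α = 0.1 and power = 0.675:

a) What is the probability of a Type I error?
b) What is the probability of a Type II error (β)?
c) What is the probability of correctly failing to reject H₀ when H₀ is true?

Answer: a) 0.1, b) 0.325, c) 0.9

Derivation:
a) Type I error probability = α = 0.1
b) Power = P(reject H₀ | H₁ true) = 1 - β = 0.675, so Type II error probability = β = 1 - Power = 0.325
c) P(fail to reject H₀ | H₀ true) = 1 - α = 0.9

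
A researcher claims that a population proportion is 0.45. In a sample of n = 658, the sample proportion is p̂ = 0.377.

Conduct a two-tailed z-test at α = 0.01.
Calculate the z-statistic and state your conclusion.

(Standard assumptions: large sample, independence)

Answer: z = -3.7641, reject H₀

Derivation:
H₀: p = 0.45, H₁: p ≠ 0.45
Standard error: SE = √(p₀(1-p₀)/n) = √(0.45×0.55/658) = 0.019394
z-statistic: z = (p̂ - p₀)/SE = (0.377 - 0.45)/0.019394 = -3.7641
Critical value: z_0.005 = ±2.576
p-value = 0.0002
Decision: reject H₀ at α = 0.01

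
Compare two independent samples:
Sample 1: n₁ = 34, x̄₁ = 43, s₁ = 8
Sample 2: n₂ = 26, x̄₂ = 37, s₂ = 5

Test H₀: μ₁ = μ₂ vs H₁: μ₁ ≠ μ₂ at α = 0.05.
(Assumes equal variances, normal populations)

Pooled variance: s²_p = [33×8² + 25×5²]/(58) = 47.1897
s_p = 6.8695
SE = s_p×√(1/n₁ + 1/n₂) = 6.8695×√(1/34 + 1/26) = 1.7897
t = (x̄₁ - x̄₂)/SE = (43 - 37)/1.7897 = 3.3525
df = 58, t-critical = ±2.002
Decision: reject H₀

Answer: t = 3.3525, reject H₀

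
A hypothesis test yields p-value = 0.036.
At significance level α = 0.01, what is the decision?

Compare p-value to α:
0.036 ≥ 0.01
Decision: fail to reject H₀

Answer: fail to reject H₀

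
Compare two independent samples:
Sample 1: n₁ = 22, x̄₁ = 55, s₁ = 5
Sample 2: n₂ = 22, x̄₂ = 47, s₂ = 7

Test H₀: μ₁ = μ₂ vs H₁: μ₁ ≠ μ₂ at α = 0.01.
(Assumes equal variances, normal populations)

Pooled variance: s²_p = [21×5² + 21×7²]/(42) = 37.0000
s_p = 6.0828
SE = s_p×√(1/n₁ + 1/n₂) = 6.0828×√(1/22 + 1/22) = 1.8340
t = (x̄₁ - x̄₂)/SE = (55 - 47)/1.8340 = 4.3621
df = 42, t-critical = ±2.698
Decision: reject H₀

Answer: t = 4.3621, reject H₀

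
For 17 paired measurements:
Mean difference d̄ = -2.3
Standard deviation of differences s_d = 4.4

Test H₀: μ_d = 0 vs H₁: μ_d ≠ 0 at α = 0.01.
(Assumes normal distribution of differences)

df = n - 1 = 16
SE = s_d/√n = 4.4/√17 = 1.0672
t = d̄/SE = -2.3/1.0672 = -2.1552
Critical value: t_{0.005,16} = ±2.921
p-value ≈ 0.0467
Decision: fail to reject H₀

Answer: t = -2.1552, fail to reject H₀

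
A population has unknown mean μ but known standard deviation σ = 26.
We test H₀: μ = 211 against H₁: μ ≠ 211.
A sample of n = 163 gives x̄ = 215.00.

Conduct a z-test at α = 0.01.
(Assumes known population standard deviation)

Standard error: SE = σ/√n = 26/√163 = 2.0365
z-statistic: z = (x̄ - μ₀)/SE = (215.00 - 211)/2.0365 = 1.9642
Critical value: ±2.576
p-value = 0.0495
Decision: fail to reject H₀

Answer: z = 1.9642, fail to reject H₀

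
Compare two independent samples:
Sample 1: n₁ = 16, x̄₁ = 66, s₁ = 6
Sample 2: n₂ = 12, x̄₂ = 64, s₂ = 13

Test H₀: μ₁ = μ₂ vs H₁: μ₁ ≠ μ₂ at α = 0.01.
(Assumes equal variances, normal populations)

Pooled variance: s²_p = [15×6² + 11×13²]/(26) = 92.2692
s_p = 9.6057
SE = s_p×√(1/n₁ + 1/n₂) = 9.6057×√(1/16 + 1/12) = 3.6682
t = (x̄₁ - x̄₂)/SE = (66 - 64)/3.6682 = 0.5452
df = 26, t-critical = ±2.779
Decision: fail to reject H₀

Answer: t = 0.5452, fail to reject H₀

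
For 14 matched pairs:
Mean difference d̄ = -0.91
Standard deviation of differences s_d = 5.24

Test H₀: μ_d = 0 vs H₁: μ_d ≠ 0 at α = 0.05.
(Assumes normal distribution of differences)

df = n - 1 = 13
SE = s_d/√n = 5.24/√14 = 1.4004
t = d̄/SE = -0.91/1.4004 = -0.6498
Critical value: t_{0.025,13} = ±2.160
p-value ≈ 0.5271
Decision: fail to reject H₀

Answer: t = -0.6498, fail to reject H₀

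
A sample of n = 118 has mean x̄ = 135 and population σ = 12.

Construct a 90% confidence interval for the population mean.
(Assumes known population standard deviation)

Confidence level: 90%, α = 0.1
z_0.05 = 1.645
SE = σ/√n = 12/√118 = 1.1047
Margin of error = 1.645 × 1.1047 = 1.8172
CI: x̄ ± margin = 135 ± 1.8172
CI: (133.1828, 136.8172)

Answer: (133.1828, 136.8172)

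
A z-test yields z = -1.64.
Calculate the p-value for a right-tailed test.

For z = -1.64:
p = P(Z > -1.64) = 1 - Φ(-1.64) = 0.9495

Answer: p-value ≈ 0.9495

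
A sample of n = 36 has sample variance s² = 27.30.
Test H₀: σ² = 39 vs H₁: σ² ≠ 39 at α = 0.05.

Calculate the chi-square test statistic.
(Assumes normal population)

Answer: χ² = 24.5000, fail to reject H₀

Derivation:
df = n - 1 = 35
χ² = (n-1)s²/σ₀² = 35×27.30/39 = 24.5000
Critical values: χ²_{0.975,35} = 20.569, χ²_{0.025,35} = 53.203
Rejection region: χ² < 20.569 or χ² > 53.203
Decision: fail to reject H₀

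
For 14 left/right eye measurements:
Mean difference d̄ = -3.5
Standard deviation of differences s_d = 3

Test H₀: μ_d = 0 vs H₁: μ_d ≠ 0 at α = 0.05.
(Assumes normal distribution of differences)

df = n - 1 = 13
SE = s_d/√n = 3/√14 = 0.8018
t = d̄/SE = -3.5/0.8018 = -4.3652
Critical value: t_{0.025,13} = ±2.160
p-value ≈ 0.0008
Decision: reject H₀

Answer: t = -4.3652, reject H₀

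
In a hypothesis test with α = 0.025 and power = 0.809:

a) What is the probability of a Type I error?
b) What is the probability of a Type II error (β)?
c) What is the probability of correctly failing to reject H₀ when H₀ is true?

Answer: a) 0.025, b) 0.191, c) 0.975

Derivation:
a) Type I error probability = α = 0.025
b) Power = P(reject H₀ | H₁ true) = 1 - β = 0.809, so Type II error probability = β = 1 - Power = 0.191
c) P(fail to reject H₀ | H₀ true) = 1 - α = 0.975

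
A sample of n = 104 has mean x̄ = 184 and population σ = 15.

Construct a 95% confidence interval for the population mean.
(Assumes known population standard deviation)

Confidence level: 95%, α = 0.05
z_0.025 = 1.960
SE = σ/√n = 15/√104 = 1.4709
Margin of error = 1.960 × 1.4709 = 2.8830
CI: x̄ ± margin = 184 ± 2.8830
CI: (181.1170, 186.8830)

Answer: (181.1170, 186.8830)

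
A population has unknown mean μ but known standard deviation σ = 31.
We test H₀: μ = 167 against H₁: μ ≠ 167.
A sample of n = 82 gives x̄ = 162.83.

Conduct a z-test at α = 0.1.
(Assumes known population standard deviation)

Answer: z = -1.2181, fail to reject H₀

Derivation:
Standard error: SE = σ/√n = 31/√82 = 3.4234
z-statistic: z = (x̄ - μ₀)/SE = (162.83 - 167)/3.4234 = -1.2181
Critical value: ±1.645
p-value = 0.2232
Decision: fail to reject H₀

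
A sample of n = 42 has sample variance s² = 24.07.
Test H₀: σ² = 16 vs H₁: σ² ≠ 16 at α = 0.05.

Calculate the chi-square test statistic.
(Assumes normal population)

df = n - 1 = 41
χ² = (n-1)s²/σ₀² = 41×24.07/16 = 61.6794
Critical values: χ²_{0.975,41} = 25.215, χ²_{0.025,41} = 60.561
Rejection region: χ² < 25.215 or χ² > 60.561
Decision: reject H₀

Answer: χ² = 61.6794, reject H₀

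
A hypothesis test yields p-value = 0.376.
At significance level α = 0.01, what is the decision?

Answer: fail to reject H₀

Derivation:
Compare p-value to α:
0.376 ≥ 0.01
Decision: fail to reject H₀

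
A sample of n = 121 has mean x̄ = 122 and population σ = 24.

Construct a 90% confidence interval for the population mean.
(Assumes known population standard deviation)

Confidence level: 90%, α = 0.1
z_0.05 = 1.645
SE = σ/√n = 24/√121 = 2.1818
Margin of error = 1.645 × 2.1818 = 3.5891
CI: x̄ ± margin = 122 ± 3.5891
CI: (118.4109, 125.5891)

Answer: (118.4109, 125.5891)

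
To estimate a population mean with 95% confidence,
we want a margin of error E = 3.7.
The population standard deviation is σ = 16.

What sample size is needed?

Answer: n = 72

Derivation:
z_0.025 = 1.960
n = (z×σ/E)² = (1.960×16/3.7)²
n = 71.8371
Round up: n = 72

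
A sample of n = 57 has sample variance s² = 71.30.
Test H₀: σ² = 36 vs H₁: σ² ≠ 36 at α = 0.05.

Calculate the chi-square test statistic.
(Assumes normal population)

df = n - 1 = 56
χ² = (n-1)s²/σ₀² = 56×71.30/36 = 110.9111
Critical values: χ²_{0.975,56} = 37.212, χ²_{0.025,56} = 78.567
Rejection region: χ² < 37.212 or χ² > 78.567
Decision: reject H₀

Answer: χ² = 110.9111, reject H₀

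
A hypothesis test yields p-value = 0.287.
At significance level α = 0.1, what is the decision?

Answer: fail to reject H₀

Derivation:
Compare p-value to α:
0.287 ≥ 0.1
Decision: fail to reject H₀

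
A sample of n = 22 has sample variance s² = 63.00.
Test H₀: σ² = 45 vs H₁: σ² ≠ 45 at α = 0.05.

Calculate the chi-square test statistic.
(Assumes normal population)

df = n - 1 = 21
χ² = (n-1)s²/σ₀² = 21×63.00/45 = 29.4000
Critical values: χ²_{0.975,21} = 10.283, χ²_{0.025,21} = 35.479
Rejection region: χ² < 10.283 or χ² > 35.479
Decision: fail to reject H₀

Answer: χ² = 29.4000, fail to reject H₀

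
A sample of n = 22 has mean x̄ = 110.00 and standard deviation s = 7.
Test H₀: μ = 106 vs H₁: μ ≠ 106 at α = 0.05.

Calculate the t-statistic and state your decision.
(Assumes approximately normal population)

Answer: t = 2.6802, reject H₀

Derivation:
df = n - 1 = 21
SE = s/√n = 7/√22 = 1.4924
t = (x̄ - μ₀)/SE = (110.00 - 106)/1.4924 = 2.6802
Critical value: t_{0.025,21} = ±2.080
p-value ≈ 0.0140
Decision: reject H₀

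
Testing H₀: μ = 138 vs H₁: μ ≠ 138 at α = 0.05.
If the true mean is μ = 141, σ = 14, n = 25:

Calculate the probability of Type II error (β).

SE = σ/√n = 14/√25 = 2.8000
Critical values: μ₀ ± z_0.025×SE = 138 ± 1.960×2.8000
Acceptance region: (132.5120, 143.4880)
Under H₁ (μ = 141): z_high = (143.4880 - 141)/2.8000 = 0.8886, z_low = (132.5120 - 141)/2.8000 = -3.0314
β = P(not reject | H₁) = Φ(0.8886) - Φ(-3.0314) ≈ 0.8117

Answer: β ≈ 0.8117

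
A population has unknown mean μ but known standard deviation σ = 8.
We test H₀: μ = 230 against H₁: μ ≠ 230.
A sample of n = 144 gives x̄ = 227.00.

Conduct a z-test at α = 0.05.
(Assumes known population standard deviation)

Answer: z = -4.4998, reject H₀

Derivation:
Standard error: SE = σ/√n = 8/√144 = 0.6667
z-statistic: z = (x̄ - μ₀)/SE = (227.00 - 230)/0.6667 = -4.4998
Critical value: ±1.960
p-value < 0.0001
Decision: reject H₀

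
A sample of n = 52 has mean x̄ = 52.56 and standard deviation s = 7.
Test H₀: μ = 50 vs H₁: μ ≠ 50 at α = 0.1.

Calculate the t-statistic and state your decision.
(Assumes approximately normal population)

Answer: t = 2.6373, reject H₀

Derivation:
df = n - 1 = 51
SE = s/√n = 7/√52 = 0.9707
t = (x̄ - μ₀)/SE = (52.56 - 50)/0.9707 = 2.6373
Critical value: t_{0.05,51} = ±1.675
p-value ≈ 0.0110
Decision: reject H₀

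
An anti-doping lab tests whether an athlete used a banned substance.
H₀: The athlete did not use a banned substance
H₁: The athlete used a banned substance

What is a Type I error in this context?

Type I error (α): Rejecting H₀ when H₀ is true
Type II error (β): Failing to reject H₀ when H₁ is true

Answer: Falsely accusing a clean athlete of doping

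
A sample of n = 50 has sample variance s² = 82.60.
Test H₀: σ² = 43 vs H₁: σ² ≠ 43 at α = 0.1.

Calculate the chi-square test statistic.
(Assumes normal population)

df = n - 1 = 49
χ² = (n-1)s²/σ₀² = 49×82.60/43 = 94.1256
Critical values: χ²_{0.95,49} = 33.930, χ²_{0.05,49} = 66.339
Rejection region: χ² < 33.930 or χ² > 66.339
Decision: reject H₀

Answer: χ² = 94.1256, reject H₀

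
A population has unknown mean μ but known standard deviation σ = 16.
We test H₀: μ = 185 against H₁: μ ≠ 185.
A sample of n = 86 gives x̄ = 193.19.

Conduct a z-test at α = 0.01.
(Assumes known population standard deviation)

Standard error: SE = σ/√n = 16/√86 = 1.7253
z-statistic: z = (x̄ - μ₀)/SE = (193.19 - 185)/1.7253 = 4.7470
Critical value: ±2.576
p-value < 0.0001
Decision: reject H₀

Answer: z = 4.7470, reject H₀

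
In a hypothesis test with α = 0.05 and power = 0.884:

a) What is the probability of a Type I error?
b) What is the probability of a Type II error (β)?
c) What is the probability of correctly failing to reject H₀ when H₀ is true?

a) Type I error probability = α = 0.05
b) Power = P(reject H₀ | H₁ true) = 1 - β = 0.884, so Type II error probability = β = 1 - Power = 0.116
c) P(fail to reject H₀ | H₀ true) = 1 - α = 0.95

Answer: a) 0.05, b) 0.116, c) 0.95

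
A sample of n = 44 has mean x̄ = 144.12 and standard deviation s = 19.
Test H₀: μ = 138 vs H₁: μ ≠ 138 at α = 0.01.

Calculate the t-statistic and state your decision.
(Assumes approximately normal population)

Answer: t = 2.1366, fail to reject H₀

Derivation:
df = n - 1 = 43
SE = s/√n = 19/√44 = 2.8644
t = (x̄ - μ₀)/SE = (144.12 - 138)/2.8644 = 2.1366
Critical value: t_{0.005,43} = ±2.695
p-value ≈ 0.0384
Decision: fail to reject H₀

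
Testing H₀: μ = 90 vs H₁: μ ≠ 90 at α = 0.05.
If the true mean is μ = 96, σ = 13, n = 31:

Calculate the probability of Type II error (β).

SE = σ/√n = 13/√31 = 2.3349
Critical values: μ₀ ± z_0.025×SE = 90 ± 1.960×2.3349
Acceptance region: (85.4236, 94.5764)
Under H₁ (μ = 96): z_high = (94.5764 - 96)/2.3349 = -0.6097, z_low = (85.4236 - 96)/2.3349 = -4.5297
β = P(not reject | H₁) = Φ(-0.6097) - Φ(-4.5297) ≈ 0.2710

Answer: β ≈ 0.2710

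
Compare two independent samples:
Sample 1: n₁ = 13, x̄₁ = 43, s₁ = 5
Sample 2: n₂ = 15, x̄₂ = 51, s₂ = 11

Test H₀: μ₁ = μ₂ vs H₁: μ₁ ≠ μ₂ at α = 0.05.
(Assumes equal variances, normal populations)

Pooled variance: s²_p = [12×5² + 14×11²]/(26) = 76.6923
s_p = 8.7574
SE = s_p×√(1/n₁ + 1/n₂) = 8.7574×√(1/13 + 1/15) = 3.3185
t = (x̄₁ - x̄₂)/SE = (43 - 51)/3.3185 = -2.4107
df = 26, t-critical = ±2.056
Decision: reject H₀

Answer: t = -2.4107, reject H₀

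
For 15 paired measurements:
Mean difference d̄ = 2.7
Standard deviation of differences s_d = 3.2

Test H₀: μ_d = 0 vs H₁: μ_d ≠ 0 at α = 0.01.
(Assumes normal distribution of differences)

Answer: t = 3.2680, reject H₀

Derivation:
df = n - 1 = 14
SE = s_d/√n = 3.2/√15 = 0.8262
t = d̄/SE = 2.7/0.8262 = 3.2680
Critical value: t_{0.005,14} = ±2.977
p-value ≈ 0.0056
Decision: reject H₀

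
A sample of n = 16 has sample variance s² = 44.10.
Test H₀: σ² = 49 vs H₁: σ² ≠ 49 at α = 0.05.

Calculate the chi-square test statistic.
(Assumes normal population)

Answer: χ² = 13.5000, fail to reject H₀

Derivation:
df = n - 1 = 15
χ² = (n-1)s²/σ₀² = 15×44.10/49 = 13.5000
Critical values: χ²_{0.975,15} = 6.262, χ²_{0.025,15} = 27.488
Rejection region: χ² < 6.262 or χ² > 27.488
Decision: fail to reject H₀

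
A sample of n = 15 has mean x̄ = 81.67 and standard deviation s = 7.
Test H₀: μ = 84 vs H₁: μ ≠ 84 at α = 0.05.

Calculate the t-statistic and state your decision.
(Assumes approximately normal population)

df = n - 1 = 14
SE = s/√n = 7/√15 = 1.8074
t = (x̄ - μ₀)/SE = (81.67 - 84)/1.8074 = -1.2891
Critical value: t_{0.025,14} = ±2.145
p-value ≈ 0.2183
Decision: fail to reject H₀

Answer: t = -1.2891, fail to reject H₀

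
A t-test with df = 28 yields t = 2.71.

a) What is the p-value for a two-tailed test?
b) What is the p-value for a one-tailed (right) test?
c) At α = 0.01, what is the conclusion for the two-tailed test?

Using t-distribution with df = 28:
a) Two-tailed: p = 2×P(T > 2.71) = 0.0114
b) One-tailed: p = P(T > 2.71) = 0.0057
c) 0.0114 ≥ 0.01, fail to reject H₀

Answer: a) 0.0114, b) 0.0057, c) fail to reject H₀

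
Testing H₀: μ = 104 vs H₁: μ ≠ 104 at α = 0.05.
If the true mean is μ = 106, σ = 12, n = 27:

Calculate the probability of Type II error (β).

Answer: β ≈ 0.8607

Derivation:
SE = σ/√n = 12/√27 = 2.3094
Critical values: μ₀ ± z_0.025×SE = 104 ± 1.960×2.3094
Acceptance region: (99.4736, 108.5264)
Under H₁ (μ = 106): z_high = (108.5264 - 106)/2.3094 = 1.0940, z_low = (99.4736 - 106)/2.3094 = -2.8260
β = P(not reject | H₁) = Φ(1.0940) - Φ(-2.8260) ≈ 0.8607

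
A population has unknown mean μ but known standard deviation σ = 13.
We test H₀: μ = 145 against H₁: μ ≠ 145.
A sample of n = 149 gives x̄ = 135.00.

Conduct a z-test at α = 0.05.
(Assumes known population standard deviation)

Standard error: SE = σ/√n = 13/√149 = 1.0650
z-statistic: z = (x̄ - μ₀)/SE = (135.00 - 145)/1.0650 = -9.3897
Critical value: ±1.960
p-value < 0.0001
Decision: reject H₀

Answer: z = -9.3897, reject H₀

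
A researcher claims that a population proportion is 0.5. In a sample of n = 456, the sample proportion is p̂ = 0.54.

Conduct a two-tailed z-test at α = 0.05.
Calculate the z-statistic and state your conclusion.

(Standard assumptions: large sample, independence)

Answer: z = 1.7083, fail to reject H₀

Derivation:
H₀: p = 0.5, H₁: p ≠ 0.5
Standard error: SE = √(p₀(1-p₀)/n) = √(0.5×0.5/456) = 0.023415
z-statistic: z = (p̂ - p₀)/SE = (0.54 - 0.5)/0.023415 = 1.7083
Critical value: z_0.025 = ±1.960
p-value = 0.0876
Decision: fail to reject H₀ at α = 0.05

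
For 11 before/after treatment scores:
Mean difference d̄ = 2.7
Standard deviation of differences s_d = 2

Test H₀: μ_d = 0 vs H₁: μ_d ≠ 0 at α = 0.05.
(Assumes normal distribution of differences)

Answer: t = 4.4776, reject H₀

Derivation:
df = n - 1 = 10
SE = s_d/√n = 2/√11 = 0.6030
t = d̄/SE = 2.7/0.6030 = 4.4776
Critical value: t_{0.025,10} = ±2.228
p-value ≈ 0.0012
Decision: reject H₀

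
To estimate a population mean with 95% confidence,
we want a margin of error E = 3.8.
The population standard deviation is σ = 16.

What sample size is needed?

z_0.025 = 1.960
n = (z×σ/E)² = (1.960×16/3.8)²
n = 68.1059
Round up: n = 69

Answer: n = 69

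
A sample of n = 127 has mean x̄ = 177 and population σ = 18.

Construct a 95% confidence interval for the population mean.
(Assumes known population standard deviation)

Answer: (173.8695, 180.1305)

Derivation:
Confidence level: 95%, α = 0.05
z_0.025 = 1.960
SE = σ/√n = 18/√127 = 1.5972
Margin of error = 1.960 × 1.5972 = 3.1305
CI: x̄ ± margin = 177 ± 3.1305
CI: (173.8695, 180.1305)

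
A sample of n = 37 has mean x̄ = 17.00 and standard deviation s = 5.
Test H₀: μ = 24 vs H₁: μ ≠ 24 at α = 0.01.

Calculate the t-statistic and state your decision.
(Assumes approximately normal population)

df = n - 1 = 36
SE = s/√n = 5/√37 = 0.8220
t = (x̄ - μ₀)/SE = (17.00 - 24)/0.8220 = -8.5158
Critical value: t_{0.005,36} = ±2.719
p-value < 0.0001
Decision: reject H₀

Answer: t = -8.5158, reject H₀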